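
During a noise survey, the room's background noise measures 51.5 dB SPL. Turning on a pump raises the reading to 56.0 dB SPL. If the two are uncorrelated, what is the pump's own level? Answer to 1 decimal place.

54.1 dB SPL

Remove the background by subtracting linear intensities:
L_src = 10·log₁₀(10^(56.0/10) − 10^(51.5/10)) = 10·log₁₀(256900) = 54.1 dB SPL.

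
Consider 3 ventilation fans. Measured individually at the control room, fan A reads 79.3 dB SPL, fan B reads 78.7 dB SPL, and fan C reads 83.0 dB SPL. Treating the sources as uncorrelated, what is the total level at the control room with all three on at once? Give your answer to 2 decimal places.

Add the sources as powers (linear), then convert back to dB:
L_total = 10·log₁₀(10^(79.3/10) + 10^(78.7/10) + 10^(83.0/10)) = 10·log₁₀(358800000) = 85.55 dB SPL.

85.55 dB SPL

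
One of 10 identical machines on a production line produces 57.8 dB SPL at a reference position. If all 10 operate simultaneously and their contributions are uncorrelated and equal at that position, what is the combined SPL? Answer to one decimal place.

67.8 dB SPL

10 equal incoherent sources raise the level by 10·log₁₀(10) = 10.00 dB.
L_total = 57.8 + 10.00 = 67.8 dB SPL.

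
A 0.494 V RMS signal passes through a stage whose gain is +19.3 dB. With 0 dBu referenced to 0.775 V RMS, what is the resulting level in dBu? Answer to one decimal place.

+15.4 dBu

Input level: 20·log₁₀(0.494/0.775) = -3.91 dBu.
Output: -3.91 + 19.3 = +15.4 dBu.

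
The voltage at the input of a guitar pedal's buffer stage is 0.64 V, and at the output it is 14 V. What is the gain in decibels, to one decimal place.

Voltage ratio → dB uses the 20·log₁₀ form:
20·log₁₀(14/0.64) = 20·log₁₀(21.88) = 26.8 dB.

26.8 dB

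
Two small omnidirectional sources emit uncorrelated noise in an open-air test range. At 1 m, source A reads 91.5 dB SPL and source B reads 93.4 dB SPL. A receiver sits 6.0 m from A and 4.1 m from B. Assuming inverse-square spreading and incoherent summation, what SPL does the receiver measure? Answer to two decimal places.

82.29 dB SPL

At the listener: L_A = 91.5 − 20·log₁₀(6.0) = 75.937 dB; L_B = 93.4 − 20·log₁₀(4.1) = 81.144 dB.
Combined: 10·log₁₀(10^(75.937/10)+10^(81.144/10)) = 82.29 dB SPL.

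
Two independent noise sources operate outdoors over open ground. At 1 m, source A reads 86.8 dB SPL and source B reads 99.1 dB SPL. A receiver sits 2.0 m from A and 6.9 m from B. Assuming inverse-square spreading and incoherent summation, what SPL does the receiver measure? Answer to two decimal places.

At the listener: L_A = 86.8 − 20·log₁₀(2.0) = 80.779 dB; L_B = 99.1 − 20·log₁₀(6.9) = 82.323 dB.
Combined: 10·log₁₀(10^(80.779/10)+10^(82.323/10)) = 84.63 dB SPL.

84.63 dB SPL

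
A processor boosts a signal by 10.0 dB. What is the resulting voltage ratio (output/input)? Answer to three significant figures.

3.16

Voltage ratio = 10^(dB/20).
10^(10.0/20) = 10^(0.5000) = 3.16.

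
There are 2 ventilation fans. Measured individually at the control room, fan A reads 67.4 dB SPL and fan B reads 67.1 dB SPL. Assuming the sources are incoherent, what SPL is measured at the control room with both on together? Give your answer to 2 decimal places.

Add the sources as powers (linear), then convert back to dB:
L_total = 10·log₁₀(10^(67.4/10) + 10^(67.1/10)) = 10·log₁₀(10620000) = 70.26 dB SPL.

70.26 dB SPL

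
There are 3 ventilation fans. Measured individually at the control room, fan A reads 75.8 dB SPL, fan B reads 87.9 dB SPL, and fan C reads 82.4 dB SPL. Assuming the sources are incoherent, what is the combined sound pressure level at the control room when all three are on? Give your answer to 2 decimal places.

Incoherent sources sum as intensities:
L_total = 10·log₁₀(10^(75.8/10) + 10^(87.9/10) + 10^(82.4/10)) = 10·log₁₀(828400000) = 89.18 dB SPL.

89.18 dB SPL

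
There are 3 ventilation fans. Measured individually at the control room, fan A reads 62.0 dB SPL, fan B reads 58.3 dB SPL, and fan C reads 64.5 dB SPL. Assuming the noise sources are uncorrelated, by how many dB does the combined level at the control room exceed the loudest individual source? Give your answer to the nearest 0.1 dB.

Add the sources as powers (linear), then convert back to dB:
L_total = 10·log₁₀(10^(62.0/10) + 10^(58.3/10) + 10^(64.5/10)) = 67.06 dB SPL.
Excess over the loudest (64.5 dB): 67.06 − 64.5 = 2.6 dB.

2.6 dB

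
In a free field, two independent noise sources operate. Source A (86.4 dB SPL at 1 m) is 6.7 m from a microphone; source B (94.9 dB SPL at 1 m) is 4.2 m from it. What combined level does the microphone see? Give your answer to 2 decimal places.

At the listener: L_A = 86.4 − 20·log₁₀(6.7) = 69.879 dB; L_B = 94.9 − 20·log₁₀(4.2) = 82.435 dB.
Combined: 10·log₁₀(10^(69.879/10)+10^(82.435/10)) = 82.67 dB SPL.

82.67 dB SPL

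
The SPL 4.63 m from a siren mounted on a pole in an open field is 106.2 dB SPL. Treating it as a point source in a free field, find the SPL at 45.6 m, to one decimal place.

86.3 dB SPL

Free-field point source: level drops by 20·log₁₀ of the distance ratio.
ΔL = −20·log₁₀(45.6/4.63) = -19.87 dB, so L₂ = 106.2 + (-19.87) = 86.3 dB SPL.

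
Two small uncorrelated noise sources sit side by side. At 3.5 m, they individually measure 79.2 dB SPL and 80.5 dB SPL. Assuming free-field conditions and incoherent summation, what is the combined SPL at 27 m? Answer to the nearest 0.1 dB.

65.2 dB SPL

Combined at 3.5 m: 10·log₁₀(10^(79.2/10)+10^(80.5/10)) = 82.91 dB SPL.
Then apply −20·log₁₀(27/3.5) = -17.75 dB → 65.2 dB SPL.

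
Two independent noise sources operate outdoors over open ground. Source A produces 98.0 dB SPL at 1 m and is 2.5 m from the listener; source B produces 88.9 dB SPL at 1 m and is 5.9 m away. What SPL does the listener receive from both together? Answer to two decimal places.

At the listener: L_A = 98.0 − 20·log₁₀(2.5) = 90.041 dB; L_B = 88.9 − 20·log₁₀(5.9) = 73.483 dB.
Combined: 10·log₁₀(10^(90.041/10)+10^(73.483/10)) = 90.14 dB SPL.

90.14 dB SPL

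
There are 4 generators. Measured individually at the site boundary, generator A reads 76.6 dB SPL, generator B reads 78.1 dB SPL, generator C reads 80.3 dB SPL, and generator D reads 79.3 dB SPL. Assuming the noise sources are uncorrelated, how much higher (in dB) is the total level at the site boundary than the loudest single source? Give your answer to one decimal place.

Add the sources as powers (linear), then convert back to dB:
L_total = 10·log₁₀(10^(76.6/10) + 10^(78.1/10) + 10^(80.3/10) + 10^(79.3/10)) = 84.81 dB SPL.
Excess over the loudest (80.3 dB): 84.81 − 80.3 = 4.5 dB.

4.5 dB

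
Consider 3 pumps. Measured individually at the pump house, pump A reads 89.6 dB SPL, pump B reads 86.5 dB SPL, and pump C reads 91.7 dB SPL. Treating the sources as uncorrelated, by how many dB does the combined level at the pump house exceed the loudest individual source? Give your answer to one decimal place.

Add the sources as powers (linear), then convert back to dB:
L_total = 10·log₁₀(10^(89.6/10) + 10^(86.5/10) + 10^(91.7/10)) = 94.53 dB SPL.
Excess over the loudest (91.7 dB): 94.53 − 91.7 = 2.8 dB.

2.8 dB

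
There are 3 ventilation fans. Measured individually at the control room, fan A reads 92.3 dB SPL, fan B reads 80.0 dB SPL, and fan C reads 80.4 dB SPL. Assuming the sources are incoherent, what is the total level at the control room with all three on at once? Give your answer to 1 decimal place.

Incoherent sources sum as intensities:
L_total = 10·log₁₀(10^(92.3/10) + 10^(80.0/10) + 10^(80.4/10)) = 10·log₁₀(1908000000) = 92.8 dB SPL.

92.8 dB SPL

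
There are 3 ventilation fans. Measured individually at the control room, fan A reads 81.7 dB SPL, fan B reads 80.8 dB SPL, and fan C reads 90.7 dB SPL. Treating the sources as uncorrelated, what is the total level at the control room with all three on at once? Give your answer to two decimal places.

Add the sources as powers (linear), then convert back to dB:
L_total = 10·log₁₀(10^(81.7/10) + 10^(80.8/10) + 10^(90.7/10)) = 10·log₁₀(1443000000) = 91.59 dB SPL.

91.59 dB SPL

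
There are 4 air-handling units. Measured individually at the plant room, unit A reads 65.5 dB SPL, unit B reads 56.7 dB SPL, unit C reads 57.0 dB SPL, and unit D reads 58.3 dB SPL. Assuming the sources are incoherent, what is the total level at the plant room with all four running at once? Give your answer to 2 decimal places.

Uncorrelated sources add in intensity (power), not in dB.
L_total = 10·log₁₀(10^(65.5/10) + 10^(56.7/10) + 10^(57.0/10) + 10^(58.3/10)) = 10·log₁₀(5193000) = 67.15 dB SPL.

67.15 dB SPL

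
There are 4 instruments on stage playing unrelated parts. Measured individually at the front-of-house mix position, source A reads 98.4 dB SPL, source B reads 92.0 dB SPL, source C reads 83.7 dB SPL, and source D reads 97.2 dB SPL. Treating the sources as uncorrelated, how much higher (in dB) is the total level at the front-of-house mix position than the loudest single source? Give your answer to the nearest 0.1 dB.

Uncorrelated sources add in intensity (power), not in dB.
L_total = 10·log₁₀(10^(98.4/10) + 10^(92.0/10) + 10^(83.7/10) + 10^(97.2/10)) = 101.46 dB SPL.
Excess over the loudest (98.4 dB): 101.46 − 98.4 = 3.1 dB.

3.1 dB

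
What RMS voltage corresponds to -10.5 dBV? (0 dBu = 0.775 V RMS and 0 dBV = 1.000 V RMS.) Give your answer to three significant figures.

V = 1.000 V × 10^(-10.5/20).
= 1.000 × 0.2985 = 0.299 V.

0.299 V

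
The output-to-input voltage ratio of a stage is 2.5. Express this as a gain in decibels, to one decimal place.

Voltage is an amplitude quantity, so gain = 20·log₁₀(V_out/V_in).
20·log₁₀(2.5) = 8.0 dB.

8.0 dB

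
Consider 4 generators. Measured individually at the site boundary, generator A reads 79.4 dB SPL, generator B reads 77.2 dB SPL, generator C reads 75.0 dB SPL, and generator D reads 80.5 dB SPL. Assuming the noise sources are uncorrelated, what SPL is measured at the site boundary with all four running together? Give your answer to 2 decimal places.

Add the sources as powers (linear), then convert back to dB:
L_total = 10·log₁₀(10^(79.4/10) + 10^(77.2/10) + 10^(75.0/10) + 10^(80.5/10)) = 10·log₁₀(283400000) = 84.52 dB SPL.

84.52 dB SPL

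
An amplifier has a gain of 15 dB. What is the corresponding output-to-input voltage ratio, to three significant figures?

Voltage ratio = 10^(dB/20).
10^(15/20) = 10^(0.7500) = 5.62.

5.62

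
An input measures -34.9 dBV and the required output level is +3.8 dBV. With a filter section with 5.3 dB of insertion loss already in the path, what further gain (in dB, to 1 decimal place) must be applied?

The required make-up gain is the shortfall in the dB sum.
G = +3.8 − (-34.9) + 5.3 = 44.0 dB.

44.0 dB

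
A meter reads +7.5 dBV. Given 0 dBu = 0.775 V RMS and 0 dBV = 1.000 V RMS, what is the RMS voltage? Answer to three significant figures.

V = 1.000 V × 10^(+7.5/20).
= 1.000 × 2.371 = 2.37 V.

2.37 V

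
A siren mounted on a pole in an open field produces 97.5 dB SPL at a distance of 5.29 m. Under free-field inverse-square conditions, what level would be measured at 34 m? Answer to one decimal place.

Inverse-square spreading gives ΔL = −20·log₁₀(d₂/d₁).
ΔL = −20·log₁₀(34/5.29) = -16.16 dB, so L₂ = 97.5 + (-16.16) = 81.3 dB SPL.

81.3 dB SPL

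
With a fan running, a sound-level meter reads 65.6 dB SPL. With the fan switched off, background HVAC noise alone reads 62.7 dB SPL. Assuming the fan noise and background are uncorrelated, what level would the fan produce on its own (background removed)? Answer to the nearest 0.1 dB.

62.5 dB SPL

Remove the background by subtracting linear intensities:
L_src = 10·log₁₀(10^(65.6/10) − 10^(62.7/10)) = 10·log₁₀(1769000) = 62.5 dB SPL.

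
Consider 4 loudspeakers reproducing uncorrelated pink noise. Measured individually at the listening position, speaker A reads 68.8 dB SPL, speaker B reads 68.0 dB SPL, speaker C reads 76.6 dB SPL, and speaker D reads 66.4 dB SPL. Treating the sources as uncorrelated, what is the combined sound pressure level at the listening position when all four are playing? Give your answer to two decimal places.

Uncorrelated sources add in intensity (power), not in dB.
L_total = 10·log₁₀(10^(68.8/10) + 10^(68.0/10) + 10^(76.6/10) + 10^(66.4/10)) = 10·log₁₀(63970000) = 78.06 dB SPL.

78.06 dB SPL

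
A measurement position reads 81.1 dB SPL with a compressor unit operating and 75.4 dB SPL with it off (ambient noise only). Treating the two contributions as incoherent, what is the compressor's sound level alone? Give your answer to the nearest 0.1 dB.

79.7 dB SPL

Remove the background by subtracting linear intensities:
L_src = 10·log₁₀(10^(81.1/10) − 10^(75.4/10)) = 10·log₁₀(94150000) = 79.7 dB SPL.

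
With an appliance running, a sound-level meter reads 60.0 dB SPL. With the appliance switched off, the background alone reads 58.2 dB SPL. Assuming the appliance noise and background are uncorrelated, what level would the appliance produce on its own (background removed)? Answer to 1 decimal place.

55.3 dB SPL

Remove the background by subtracting linear intensities:
L_src = 10·log₁₀(10^(60.0/10) − 10^(58.2/10)) = 10·log₁₀(339300) = 55.3 dB SPL.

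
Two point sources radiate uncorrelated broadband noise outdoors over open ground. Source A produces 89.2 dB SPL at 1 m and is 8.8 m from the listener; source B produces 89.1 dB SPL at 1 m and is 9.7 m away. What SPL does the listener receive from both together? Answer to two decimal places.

At the listener: L_A = 89.2 − 20·log₁₀(8.8) = 70.310 dB; L_B = 89.1 − 20·log₁₀(9.7) = 69.365 dB.
Combined: 10·log₁₀(10^(70.310/10)+10^(69.365/10)) = 72.87 dB SPL.

72.87 dB SPL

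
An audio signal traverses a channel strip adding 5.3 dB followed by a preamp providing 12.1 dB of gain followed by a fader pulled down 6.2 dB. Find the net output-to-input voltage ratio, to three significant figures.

3.63

Net gain = 5.3 + 12.1 + (−6.2) = 11.2 dB.
Voltage ratio = 10^(11.2/20) = 3.63.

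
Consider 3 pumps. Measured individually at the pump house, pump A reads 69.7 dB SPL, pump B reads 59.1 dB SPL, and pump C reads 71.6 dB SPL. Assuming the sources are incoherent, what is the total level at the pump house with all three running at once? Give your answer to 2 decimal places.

Uncorrelated sources add in intensity (power), not in dB.
L_total = 10·log₁₀(10^(69.7/10) + 10^(59.1/10) + 10^(71.6/10)) = 10·log₁₀(24600000) = 73.91 dB SPL.

73.91 dB SPL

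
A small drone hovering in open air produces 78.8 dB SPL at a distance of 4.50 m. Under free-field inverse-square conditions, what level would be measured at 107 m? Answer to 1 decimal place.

51.3 dB SPL

For a point source in a free field, ΔL = −20·log₁₀(d₂/d₁).
ΔL = −20·log₁₀(107/4.50) = -27.52 dB, so L₂ = 78.8 + (-27.52) = 51.3 dB SPL.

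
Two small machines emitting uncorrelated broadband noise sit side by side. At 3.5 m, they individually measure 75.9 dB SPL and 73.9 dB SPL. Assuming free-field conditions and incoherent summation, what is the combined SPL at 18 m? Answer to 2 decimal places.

63.80 dB SPL

Combined at 3.5 m: 10·log₁₀(10^(75.9/10)+10^(73.9/10)) = 78.024 dB SPL.
Then apply −20·log₁₀(18/3.5) = -14.224 dB → 63.80 dB SPL.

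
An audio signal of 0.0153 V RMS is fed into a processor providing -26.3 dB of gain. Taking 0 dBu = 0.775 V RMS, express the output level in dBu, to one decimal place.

Input level: 20·log₁₀(0.0153/0.775) = -34.09 dBu.
Output: -34.09 − 26.3 = -60.4 dBu.

-60.4 dBu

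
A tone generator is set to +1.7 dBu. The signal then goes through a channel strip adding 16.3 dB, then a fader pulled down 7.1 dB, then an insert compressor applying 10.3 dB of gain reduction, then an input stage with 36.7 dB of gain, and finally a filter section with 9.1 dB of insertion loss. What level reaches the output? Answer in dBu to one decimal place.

+28.2 dBu

In dB, series stages simply add:
+1.7 + 16.3 − 7.1 − 10.3 + 36.7 − 9.1 = +28.2 dBu.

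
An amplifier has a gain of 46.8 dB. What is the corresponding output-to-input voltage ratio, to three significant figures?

Voltage ratio = 10^(dB/20).
10^(46.8/20) = 10^(2.340) = 219.

219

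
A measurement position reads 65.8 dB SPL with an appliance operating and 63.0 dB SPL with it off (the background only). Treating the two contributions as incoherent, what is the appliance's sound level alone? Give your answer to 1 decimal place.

Remove the background by subtracting linear intensities:
L_src = 10·log₁₀(10^(65.8/10) − 10^(63.0/10)) = 10·log₁₀(1807000) = 62.6 dB SPL.

62.6 dB SPL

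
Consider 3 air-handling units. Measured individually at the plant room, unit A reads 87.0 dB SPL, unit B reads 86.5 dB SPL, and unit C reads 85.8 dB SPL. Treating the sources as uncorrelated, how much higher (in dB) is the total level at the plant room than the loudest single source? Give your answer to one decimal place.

Add the sources as powers (linear), then convert back to dB:
L_total = 10·log₁₀(10^(87.0/10) + 10^(86.5/10) + 10^(85.8/10)) = 91.23 dB SPL.
Excess over the loudest (87.0 dB): 91.23 − 87.0 = 4.2 dB.

4.2 dB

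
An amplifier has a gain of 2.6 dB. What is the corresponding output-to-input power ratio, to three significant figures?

1.82

Power ratio = 10^(dB/10).
10^(2.6/10) = 10^(0.2600) = 1.82.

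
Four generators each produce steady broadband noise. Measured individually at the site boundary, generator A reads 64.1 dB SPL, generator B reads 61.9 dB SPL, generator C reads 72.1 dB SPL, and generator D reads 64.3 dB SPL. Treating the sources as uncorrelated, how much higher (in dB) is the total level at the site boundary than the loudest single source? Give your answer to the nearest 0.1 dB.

Add the sources as powers (linear), then convert back to dB:
L_total = 10·log₁₀(10^(64.1/10) + 10^(61.9/10) + 10^(72.1/10) + 10^(64.3/10)) = 73.62 dB SPL.
Excess over the loudest (72.1 dB): 73.62 − 72.1 = 1.5 dB.

1.5 dB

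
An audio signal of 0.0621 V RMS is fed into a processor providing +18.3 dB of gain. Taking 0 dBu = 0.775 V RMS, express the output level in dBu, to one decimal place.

-3.6 dBu

Input level: 20·log₁₀(0.0621/0.775) = -21.92 dBu.
Output: -21.92 + 18.3 = -3.6 dBu.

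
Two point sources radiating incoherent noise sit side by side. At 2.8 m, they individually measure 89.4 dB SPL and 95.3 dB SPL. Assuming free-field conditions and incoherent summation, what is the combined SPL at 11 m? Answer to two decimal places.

84.41 dB SPL

Combined at 2.8 m: 10·log₁₀(10^(89.4/10)+10^(95.3/10)) = 96.293 dB SPL.
Then apply −20·log₁₀(11/2.8) = -11.885 dB → 84.41 dB SPL.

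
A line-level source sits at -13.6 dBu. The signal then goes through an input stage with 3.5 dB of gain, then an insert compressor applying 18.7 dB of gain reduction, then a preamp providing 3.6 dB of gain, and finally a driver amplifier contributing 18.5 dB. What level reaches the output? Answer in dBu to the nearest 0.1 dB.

-6.7 dBu

In dB, series stages simply add:
-13.6 + 3.5 − 18.7 + 3.6 + 18.5 = -6.7 dBu.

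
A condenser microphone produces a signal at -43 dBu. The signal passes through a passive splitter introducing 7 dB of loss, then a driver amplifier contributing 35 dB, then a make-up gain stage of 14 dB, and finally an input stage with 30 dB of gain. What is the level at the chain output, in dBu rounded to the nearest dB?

Cascaded gains and losses add directly in dB.
-43 − 7 + 35 + 14 + 30 = +29 dBu.

+29 dBu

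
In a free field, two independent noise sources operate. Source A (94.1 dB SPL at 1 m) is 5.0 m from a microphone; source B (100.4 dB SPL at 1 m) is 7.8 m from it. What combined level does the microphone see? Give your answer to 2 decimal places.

At the listener: L_A = 94.1 − 20·log₁₀(5.0) = 80.121 dB; L_B = 100.4 − 20·log₁₀(7.8) = 82.558 dB.
Combined: 10·log₁₀(10^(80.121/10)+10^(82.558/10)) = 84.52 dB SPL.

84.52 dB SPL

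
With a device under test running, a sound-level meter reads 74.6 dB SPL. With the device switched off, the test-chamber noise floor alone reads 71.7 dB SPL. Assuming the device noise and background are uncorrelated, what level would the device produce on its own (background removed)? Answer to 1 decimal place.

71.5 dB SPL

Background correction is a power subtraction:
L_src = 10·log₁₀(10^(74.6/10) − 10^(71.7/10)) = 10·log₁₀(14050000) = 71.5 dB SPL.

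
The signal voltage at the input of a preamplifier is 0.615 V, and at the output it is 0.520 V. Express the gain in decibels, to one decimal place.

-1.5 dB

Voltage is an amplitude quantity, so gain = 20·log₁₀(V_out/V_in).
20·log₁₀(0.520/0.615) = 20·log₁₀(0.8455) = -1.5 dB.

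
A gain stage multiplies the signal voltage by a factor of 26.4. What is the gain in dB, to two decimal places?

28.43 dB

For a voltage ratio, dB = 20·log₁₀(V₂/V₁).
20·log₁₀(26.4) = 28.43 dB.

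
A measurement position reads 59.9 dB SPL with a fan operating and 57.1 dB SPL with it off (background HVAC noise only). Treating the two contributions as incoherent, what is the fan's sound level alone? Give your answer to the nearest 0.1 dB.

56.7 dB SPL

Subtract intensities: L_src = 10·log₁₀(10^(L_total/10) − 10^(L_bg/10)).
L_src = 10·log₁₀(10^(59.9/10) − 10^(57.1/10)) = 10·log₁₀(464400) = 56.7 dB SPL.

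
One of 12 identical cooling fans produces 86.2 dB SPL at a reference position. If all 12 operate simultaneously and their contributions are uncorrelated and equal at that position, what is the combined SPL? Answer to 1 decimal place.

97.0 dB SPL

12 equal incoherent sources raise the level by 10·log₁₀(12) = 10.79 dB.
L_total = 86.2 + 10.79 = 97.0 dB SPL.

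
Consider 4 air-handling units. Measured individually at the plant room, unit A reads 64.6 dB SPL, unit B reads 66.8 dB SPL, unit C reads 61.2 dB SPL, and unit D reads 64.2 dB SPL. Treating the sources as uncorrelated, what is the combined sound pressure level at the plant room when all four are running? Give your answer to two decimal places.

Add the sources as powers (linear), then convert back to dB:
L_total = 10·log₁₀(10^(64.6/10) + 10^(66.8/10) + 10^(61.2/10) + 10^(64.2/10)) = 10·log₁₀(11620000) = 70.65 dB SPL.

70.65 dB SPL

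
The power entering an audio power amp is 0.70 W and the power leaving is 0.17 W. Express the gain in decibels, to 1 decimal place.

-6.1 dB

Power ratio → dB uses the 10·log₁₀ form:
10·log₁₀(0.17/0.70) = 10·log₁₀(0.2429) = -6.1 dB.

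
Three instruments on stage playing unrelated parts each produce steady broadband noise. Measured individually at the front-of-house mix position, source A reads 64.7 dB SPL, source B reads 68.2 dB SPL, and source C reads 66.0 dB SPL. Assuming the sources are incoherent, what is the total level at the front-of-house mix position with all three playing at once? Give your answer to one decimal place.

Add the sources as powers (linear), then convert back to dB:
L_total = 10·log₁₀(10^(64.7/10) + 10^(68.2/10) + 10^(66.0/10)) = 10·log₁₀(13540000) = 71.3 dB SPL.

71.3 dB SPL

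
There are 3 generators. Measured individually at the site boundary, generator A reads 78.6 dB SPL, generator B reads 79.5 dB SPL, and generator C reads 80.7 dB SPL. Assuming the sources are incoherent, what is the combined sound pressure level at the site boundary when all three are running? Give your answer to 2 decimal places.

Incoherent sources sum as intensities:
L_total = 10·log₁₀(10^(78.6/10) + 10^(79.5/10) + 10^(80.7/10)) = 10·log₁₀(279100000) = 84.46 dB SPL.

84.46 dB SPL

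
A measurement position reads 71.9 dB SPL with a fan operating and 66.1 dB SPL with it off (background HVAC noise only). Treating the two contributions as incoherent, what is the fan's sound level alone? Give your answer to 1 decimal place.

70.6 dB SPL

Background correction is a power subtraction:
L_src = 10·log₁₀(10^(71.9/10) − 10^(66.1/10)) = 10·log₁₀(11410000) = 70.6 dB SPL.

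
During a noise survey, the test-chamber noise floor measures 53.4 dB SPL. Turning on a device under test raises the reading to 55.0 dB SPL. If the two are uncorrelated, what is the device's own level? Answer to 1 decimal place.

Subtract intensities: L_src = 10·log₁₀(10^(L_total/10) − 10^(L_bg/10)).
L_src = 10·log₁₀(10^(55.0/10) − 10^(53.4/10)) = 10·log₁₀(97450) = 49.9 dB SPL.

49.9 dB SPL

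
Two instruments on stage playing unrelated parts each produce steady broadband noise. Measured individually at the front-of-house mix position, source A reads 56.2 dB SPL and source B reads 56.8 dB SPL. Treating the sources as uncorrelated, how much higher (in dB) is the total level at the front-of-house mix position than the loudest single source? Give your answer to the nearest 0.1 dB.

Add the sources as powers (linear), then convert back to dB:
L_total = 10·log₁₀(10^(56.2/10) + 10^(56.8/10)) = 59.52 dB SPL.
Excess over the loudest (56.8 dB): 59.52 − 56.8 = 2.7 dB.

2.7 dB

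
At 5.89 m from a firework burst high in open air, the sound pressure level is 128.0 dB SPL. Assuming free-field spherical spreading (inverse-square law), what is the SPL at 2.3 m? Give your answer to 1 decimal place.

Inverse-square spreading gives ΔL = −20·log₁₀(d₂/d₁).
ΔL = −20·log₁₀(2.3/5.89) = 8.17 dB, so L₂ = 128.0 + (8.17) = 136.2 dB SPL.

136.2 dB SPL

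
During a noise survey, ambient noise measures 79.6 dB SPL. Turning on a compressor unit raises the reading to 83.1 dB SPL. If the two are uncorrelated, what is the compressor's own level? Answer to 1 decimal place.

Remove the background by subtracting linear intensities:
L_src = 10·log₁₀(10^(83.1/10) − 10^(79.6/10)) = 10·log₁₀(113000000) = 80.5 dB SPL.

80.5 dB SPL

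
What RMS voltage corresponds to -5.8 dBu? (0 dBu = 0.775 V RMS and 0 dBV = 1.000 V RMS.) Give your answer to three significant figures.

0.397 V

V = 0.775 V × 10^(-5.8/20).
= 0.775 × 0.5129 = 0.397 V.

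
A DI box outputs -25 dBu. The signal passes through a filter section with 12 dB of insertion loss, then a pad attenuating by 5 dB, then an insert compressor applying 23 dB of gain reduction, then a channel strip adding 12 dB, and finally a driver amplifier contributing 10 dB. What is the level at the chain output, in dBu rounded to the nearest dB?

Gain stages sum in dB:
-25 − 12 − 5 − 23 + 12 + 10 = -43 dBu.

-43 dBu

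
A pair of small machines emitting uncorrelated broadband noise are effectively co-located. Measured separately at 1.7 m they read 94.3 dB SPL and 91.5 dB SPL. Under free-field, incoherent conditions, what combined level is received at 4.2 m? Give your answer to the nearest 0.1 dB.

Combined at 1.7 m: 10·log₁₀(10^(94.3/10)+10^(91.5/10)) = 96.13 dB SPL.
Then apply −20·log₁₀(4.2/1.7) = -7.86 dB → 88.3 dB SPL.

88.3 dB SPL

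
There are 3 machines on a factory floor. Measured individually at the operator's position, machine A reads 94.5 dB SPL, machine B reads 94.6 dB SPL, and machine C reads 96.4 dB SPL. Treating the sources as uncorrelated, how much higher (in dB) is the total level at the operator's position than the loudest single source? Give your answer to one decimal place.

3.6 dB

Incoherent sources sum as intensities:
L_total = 10·log₁₀(10^(94.5/10) + 10^(94.6/10) + 10^(96.4/10)) = 100.03 dB SPL.
Excess over the loudest (96.4 dB): 100.03 − 96.4 = 3.6 dB.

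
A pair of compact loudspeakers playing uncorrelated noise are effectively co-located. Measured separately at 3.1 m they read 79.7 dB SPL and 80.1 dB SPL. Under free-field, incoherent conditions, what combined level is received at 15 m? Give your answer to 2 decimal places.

Combined at 3.1 m: 10·log₁₀(10^(79.7/10)+10^(80.1/10)) = 82.915 dB SPL.
Then apply −20·log₁₀(15/3.1) = -13.695 dB → 69.22 dB SPL.

69.22 dB SPL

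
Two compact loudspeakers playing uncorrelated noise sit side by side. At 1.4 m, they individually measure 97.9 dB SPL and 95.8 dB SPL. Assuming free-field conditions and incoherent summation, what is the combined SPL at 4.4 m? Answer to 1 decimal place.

90.0 dB SPL

Combined at 1.4 m: 10·log₁₀(10^(97.9/10)+10^(95.8/10)) = 99.99 dB SPL.
Then apply −20·log₁₀(4.4/1.4) = -9.95 dB → 90.0 dB SPL.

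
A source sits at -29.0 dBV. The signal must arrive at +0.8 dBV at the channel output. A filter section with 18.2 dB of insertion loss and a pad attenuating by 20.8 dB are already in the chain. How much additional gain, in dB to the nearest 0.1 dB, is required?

68.8 dB

The required make-up gain is the shortfall in the dB sum.
G = +0.8 − (-29.0) + 18.2 + 20.8 = 68.8 dB.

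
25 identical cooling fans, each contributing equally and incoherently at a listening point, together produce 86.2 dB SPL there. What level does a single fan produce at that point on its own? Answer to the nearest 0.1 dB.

72.2 dB SPL

25 equal incoherent sources add 10·log₁₀(25) = 13.98 dB over one source.
L_one = 86.2 − 13.98 = 72.2 dB SPL.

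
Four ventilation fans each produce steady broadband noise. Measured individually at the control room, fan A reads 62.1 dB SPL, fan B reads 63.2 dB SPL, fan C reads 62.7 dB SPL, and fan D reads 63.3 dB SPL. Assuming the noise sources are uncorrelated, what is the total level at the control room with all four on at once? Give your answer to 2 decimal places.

Add the sources as powers (linear), then convert back to dB:
L_total = 10·log₁₀(10^(62.1/10) + 10^(63.2/10) + 10^(62.7/10) + 10^(63.3/10)) = 10·log₁₀(7711000) = 68.87 dB SPL.

68.87 dB SPL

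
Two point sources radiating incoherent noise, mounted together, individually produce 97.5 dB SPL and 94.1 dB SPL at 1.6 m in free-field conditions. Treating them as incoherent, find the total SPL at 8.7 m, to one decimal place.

Combined at 1.6 m: 10·log₁₀(10^(97.5/10)+10^(94.1/10)) = 99.13 dB SPL.
Then apply −20·log₁₀(8.7/1.6) = -14.71 dB → 84.4 dB SPL.

84.4 dB SPL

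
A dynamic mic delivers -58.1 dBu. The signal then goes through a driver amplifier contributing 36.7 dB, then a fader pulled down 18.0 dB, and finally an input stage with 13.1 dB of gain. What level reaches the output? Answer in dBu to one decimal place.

In dB, series stages simply add:
-58.1 + 36.7 − 18.0 + 13.1 = -26.3 dBu.

-26.3 dBu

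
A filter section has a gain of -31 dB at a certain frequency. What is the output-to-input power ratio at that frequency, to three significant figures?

Power ratio = 10^(dB/10).
10^(-31/10) = 10^(-3.100) = 0.000794.

0.000794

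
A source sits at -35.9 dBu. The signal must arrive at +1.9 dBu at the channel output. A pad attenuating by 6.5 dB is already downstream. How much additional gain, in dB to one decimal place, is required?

44.3 dB

The required make-up gain is the shortfall in the dB sum.
G = +1.9 − (-35.9) + 6.5 = 44.3 dB.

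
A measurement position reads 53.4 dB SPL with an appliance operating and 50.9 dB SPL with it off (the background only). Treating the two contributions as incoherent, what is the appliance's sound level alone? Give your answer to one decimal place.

49.8 dB SPL

Background correction is a power subtraction:
L_src = 10·log₁₀(10^(53.4/10) − 10^(50.9/10)) = 10·log₁₀(95750) = 49.8 dB SPL.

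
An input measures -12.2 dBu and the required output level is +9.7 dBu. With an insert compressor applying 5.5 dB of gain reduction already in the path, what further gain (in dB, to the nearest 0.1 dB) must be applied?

27.4 dB

The required make-up gain is the shortfall in the dB sum.
G = +9.7 − (-12.2) + 5.5 = 27.4 dB.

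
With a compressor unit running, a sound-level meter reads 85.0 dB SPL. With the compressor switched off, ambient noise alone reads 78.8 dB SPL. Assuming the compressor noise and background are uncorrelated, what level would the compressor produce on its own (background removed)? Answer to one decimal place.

83.8 dB SPL

Background correction is a power subtraction:
L_src = 10·log₁₀(10^(85.0/10) − 10^(78.8/10)) = 10·log₁₀(240400000) = 83.8 dB SPL.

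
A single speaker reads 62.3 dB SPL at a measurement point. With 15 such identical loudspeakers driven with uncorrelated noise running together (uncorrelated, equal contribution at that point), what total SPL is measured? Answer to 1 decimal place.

15 equal incoherent sources raise the level by 10·log₁₀(15) = 11.76 dB.
L_total = 62.3 + 11.76 = 74.1 dB SPL.

74.1 dB SPL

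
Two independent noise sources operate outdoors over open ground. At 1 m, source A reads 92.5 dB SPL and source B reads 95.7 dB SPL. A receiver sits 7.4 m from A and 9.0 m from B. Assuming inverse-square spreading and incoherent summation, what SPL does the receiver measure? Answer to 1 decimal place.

78.9 dB SPL

At the listener: L_A = 92.5 − 20·log₁₀(7.4) = 75.12 dB; L_B = 95.7 − 20·log₁₀(9.0) = 76.62 dB.
Combined: 10·log₁₀(10^(75.12/10)+10^(76.62/10)) = 78.9 dB SPL.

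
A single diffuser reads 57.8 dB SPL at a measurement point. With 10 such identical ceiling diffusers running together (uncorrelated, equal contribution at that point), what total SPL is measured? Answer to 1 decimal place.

10 equal incoherent sources raise the level by 10·log₁₀(10) = 10.00 dB.
L_total = 57.8 + 10.00 = 67.8 dB SPL.

67.8 dB SPL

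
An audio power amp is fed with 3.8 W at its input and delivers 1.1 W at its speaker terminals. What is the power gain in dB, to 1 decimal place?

Power is a power quantity, so gain = 10·log₁₀(P_out/P_in).
10·log₁₀(1.1/3.8) = 10·log₁₀(0.2895) = -5.4 dB.

-5.4 dB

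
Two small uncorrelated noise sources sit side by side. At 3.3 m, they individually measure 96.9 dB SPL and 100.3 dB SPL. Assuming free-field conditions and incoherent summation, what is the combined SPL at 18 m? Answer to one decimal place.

87.2 dB SPL

Combined at 3.3 m: 10·log₁₀(10^(96.9/10)+10^(100.3/10)) = 101.93 dB SPL.
Then apply −20·log₁₀(18/3.3) = -14.74 dB → 87.2 dB SPL.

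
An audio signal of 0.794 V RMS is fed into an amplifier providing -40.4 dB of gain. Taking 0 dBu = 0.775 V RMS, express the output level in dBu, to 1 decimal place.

-40.2 dBu

Input level: 20·log₁₀(0.794/0.775) = 0.21 dBu.
Output: 0.21 − 40.4 = -40.2 dBu.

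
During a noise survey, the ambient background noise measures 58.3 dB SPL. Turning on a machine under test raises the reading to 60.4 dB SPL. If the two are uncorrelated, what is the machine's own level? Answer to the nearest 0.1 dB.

Subtract intensities: L_src = 10·log₁₀(10^(L_total/10) − 10^(L_bg/10)).
L_src = 10·log₁₀(10^(60.4/10) − 10^(58.3/10)) = 10·log₁₀(420400) = 56.2 dB SPL.

56.2 dB SPL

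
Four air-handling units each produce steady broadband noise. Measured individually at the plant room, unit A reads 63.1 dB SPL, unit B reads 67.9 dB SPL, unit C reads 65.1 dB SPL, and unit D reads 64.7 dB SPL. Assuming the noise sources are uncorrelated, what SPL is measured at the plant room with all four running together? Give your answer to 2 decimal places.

Incoherent sources sum as intensities:
L_total = 10·log₁₀(10^(63.1/10) + 10^(67.9/10) + 10^(65.1/10) + 10^(64.7/10)) = 10·log₁₀(14390000) = 71.58 dB SPL.

71.58 dB SPL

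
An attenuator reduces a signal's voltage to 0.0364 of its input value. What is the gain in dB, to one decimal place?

-28.8 dB

Voltage ratio → dB uses the 20·log₁₀ form:
20·log₁₀(0.0364) = -28.8 dB.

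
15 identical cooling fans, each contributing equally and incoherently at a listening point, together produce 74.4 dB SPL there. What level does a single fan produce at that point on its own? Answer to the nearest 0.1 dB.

15 equal incoherent sources add 10·log₁₀(15) = 11.76 dB over one source.
L_one = 74.4 − 11.76 = 62.6 dB SPL.

62.6 dB SPL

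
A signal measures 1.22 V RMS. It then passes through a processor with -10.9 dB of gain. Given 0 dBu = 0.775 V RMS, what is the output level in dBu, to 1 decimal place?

Input level: 20·log₁₀(1.22/0.775) = 3.94 dBu.
Output: 3.94 − 10.9 = -7.0 dBu.

-7.0 dBu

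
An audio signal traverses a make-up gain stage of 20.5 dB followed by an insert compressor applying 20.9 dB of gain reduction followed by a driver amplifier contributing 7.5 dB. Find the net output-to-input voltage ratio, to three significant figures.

2.26

Net gain = 20.5 + (−20.9) + 7.5 = 7.1 dB.
Voltage ratio = 10^(7.1/20) = 2.26.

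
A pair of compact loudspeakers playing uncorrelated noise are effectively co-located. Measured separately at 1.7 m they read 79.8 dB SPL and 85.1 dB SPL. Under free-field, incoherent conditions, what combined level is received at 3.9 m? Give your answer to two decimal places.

Combined at 1.7 m: 10·log₁₀(10^(79.8/10)+10^(85.1/10)) = 86.223 dB SPL.
Then apply −20·log₁₀(3.9/1.7) = -7.212 dB → 79.01 dB SPL.

79.01 dB SPL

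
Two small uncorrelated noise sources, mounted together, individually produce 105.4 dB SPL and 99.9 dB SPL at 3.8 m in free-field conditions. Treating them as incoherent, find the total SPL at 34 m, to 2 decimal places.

87.44 dB SPL

Combined at 3.8 m: 10·log₁₀(10^(105.4/10)+10^(99.9/10)) = 106.478 dB SPL.
Then apply −20·log₁₀(34/3.8) = -19.034 dB → 87.44 dB SPL.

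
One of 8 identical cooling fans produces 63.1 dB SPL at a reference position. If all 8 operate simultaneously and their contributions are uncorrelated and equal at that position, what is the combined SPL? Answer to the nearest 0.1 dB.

8 equal incoherent sources raise the level by 10·log₁₀(8) = 9.03 dB.
L_total = 63.1 + 9.03 = 72.1 dB SPL.

72.1 dB SPL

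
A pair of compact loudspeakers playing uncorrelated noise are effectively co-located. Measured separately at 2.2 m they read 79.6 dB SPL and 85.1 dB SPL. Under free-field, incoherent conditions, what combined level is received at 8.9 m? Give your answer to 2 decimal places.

Combined at 2.2 m: 10·log₁₀(10^(79.6/10)+10^(85.1/10)) = 86.178 dB SPL.
Then apply −20·log₁₀(8.9/2.2) = -12.139 dB → 74.04 dB SPL.

74.04 dB SPL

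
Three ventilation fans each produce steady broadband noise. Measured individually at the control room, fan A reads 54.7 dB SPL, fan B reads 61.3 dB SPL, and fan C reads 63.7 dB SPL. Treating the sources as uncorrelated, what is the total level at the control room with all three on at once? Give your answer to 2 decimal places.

66.01 dB SPL

Incoherent sources sum as intensities:
L_total = 10·log₁₀(10^(54.7/10) + 10^(61.3/10) + 10^(63.7/10)) = 10·log₁₀(3988000) = 66.01 dB SPL.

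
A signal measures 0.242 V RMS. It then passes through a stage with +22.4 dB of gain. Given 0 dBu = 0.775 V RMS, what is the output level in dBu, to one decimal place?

Input level: 20·log₁₀(0.242/0.775) = -10.11 dBu.
Output: -10.11 + 22.4 = +12.3 dBu.

+12.3 dBu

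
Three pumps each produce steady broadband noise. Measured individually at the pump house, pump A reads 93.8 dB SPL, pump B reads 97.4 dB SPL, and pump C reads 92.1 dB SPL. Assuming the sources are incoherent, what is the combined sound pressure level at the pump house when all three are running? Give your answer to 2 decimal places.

99.78 dB SPL

Incoherent sources sum as intensities:
L_total = 10·log₁₀(10^(93.8/10) + 10^(97.4/10) + 10^(92.1/10)) = 10·log₁₀(9516000000) = 99.78 dB SPL.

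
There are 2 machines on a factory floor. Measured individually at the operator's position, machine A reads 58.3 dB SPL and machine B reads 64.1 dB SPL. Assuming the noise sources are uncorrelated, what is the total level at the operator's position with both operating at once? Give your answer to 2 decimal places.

Add the sources as powers (linear), then convert back to dB:
L_total = 10·log₁₀(10^(58.3/10) + 10^(64.1/10)) = 10·log₁₀(3246000) = 65.11 dB SPL.

65.11 dB SPL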